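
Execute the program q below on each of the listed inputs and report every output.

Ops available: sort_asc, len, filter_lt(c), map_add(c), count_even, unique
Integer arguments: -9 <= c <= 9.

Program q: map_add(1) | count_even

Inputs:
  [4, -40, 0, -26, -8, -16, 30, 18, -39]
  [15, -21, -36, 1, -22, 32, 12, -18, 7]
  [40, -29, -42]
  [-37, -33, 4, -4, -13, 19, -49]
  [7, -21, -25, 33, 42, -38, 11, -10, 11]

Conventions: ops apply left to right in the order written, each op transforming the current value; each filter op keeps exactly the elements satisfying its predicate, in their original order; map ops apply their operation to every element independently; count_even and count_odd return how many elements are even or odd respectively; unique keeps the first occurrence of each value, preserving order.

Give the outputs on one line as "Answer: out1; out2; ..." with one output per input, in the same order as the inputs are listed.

Execution, op by op:
  [4, -40, 0, -26, -8, -16, 30, 18, -39] -> [5, -39, 1, -25, -7, -15, 31, 19, -38] -> 1
  [15, -21, -36, 1, -22, 32, 12, -18, 7] -> [16, -20, -35, 2, -21, 33, 13, -17, 8] -> 4
  [40, -29, -42] -> [41, -28, -41] -> 1
  [-37, -33, 4, -4, -13, 19, -49] -> [-36, -32, 5, -3, -12, 20, -48] -> 5
  [7, -21, -25, 33, 42, -38, 11, -10, 11] -> [8, -20, -24, 34, 43, -37, 12, -9, 12] -> 6

1; 4; 1; 5; 6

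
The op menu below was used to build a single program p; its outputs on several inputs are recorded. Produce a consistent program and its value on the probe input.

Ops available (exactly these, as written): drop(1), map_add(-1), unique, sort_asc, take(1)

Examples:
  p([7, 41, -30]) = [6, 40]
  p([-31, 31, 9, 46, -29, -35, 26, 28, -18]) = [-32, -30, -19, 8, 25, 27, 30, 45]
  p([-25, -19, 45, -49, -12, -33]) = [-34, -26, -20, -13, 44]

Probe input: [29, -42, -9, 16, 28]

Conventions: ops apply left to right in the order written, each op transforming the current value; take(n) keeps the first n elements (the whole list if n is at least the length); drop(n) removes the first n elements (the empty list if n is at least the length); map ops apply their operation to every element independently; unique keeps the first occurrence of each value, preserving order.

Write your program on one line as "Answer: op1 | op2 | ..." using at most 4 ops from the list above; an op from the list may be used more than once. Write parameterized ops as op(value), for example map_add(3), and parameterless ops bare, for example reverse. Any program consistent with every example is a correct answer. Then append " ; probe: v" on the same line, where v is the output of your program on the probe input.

sort_asc | map_add(-1) | drop(1) ; probe: [-10, 15, 27, 28]

Check, running the answer program on each example:
  [7, 41, -30] -> [-30, 7, 41] -> [-31, 6, 40] -> [6, 40]
  [-31, 31, 9, 46, -29, -35, 26, 28, -18] -> [-35, -31, -29, -18, 9, 26, 28, 31, 46] -> [-36, -32, -30, -19, 8, 25, 27, 30, 45] -> [-32, -30, -19, 8, 25, 27, 30, 45]
  [-25, -19, 45, -49, -12, -33] -> [-49, -33, -25, -19, -12, 45] -> [-50, -34, -26, -20, -13, 44] -> [-34, -26, -20, -13, 44]
  probe: [29, -42, -9, 16, 28] -> [-42, -9, 16, 28, 29] -> [-43, -10, 15, 27, 28] -> [-10, 15, 27, 28]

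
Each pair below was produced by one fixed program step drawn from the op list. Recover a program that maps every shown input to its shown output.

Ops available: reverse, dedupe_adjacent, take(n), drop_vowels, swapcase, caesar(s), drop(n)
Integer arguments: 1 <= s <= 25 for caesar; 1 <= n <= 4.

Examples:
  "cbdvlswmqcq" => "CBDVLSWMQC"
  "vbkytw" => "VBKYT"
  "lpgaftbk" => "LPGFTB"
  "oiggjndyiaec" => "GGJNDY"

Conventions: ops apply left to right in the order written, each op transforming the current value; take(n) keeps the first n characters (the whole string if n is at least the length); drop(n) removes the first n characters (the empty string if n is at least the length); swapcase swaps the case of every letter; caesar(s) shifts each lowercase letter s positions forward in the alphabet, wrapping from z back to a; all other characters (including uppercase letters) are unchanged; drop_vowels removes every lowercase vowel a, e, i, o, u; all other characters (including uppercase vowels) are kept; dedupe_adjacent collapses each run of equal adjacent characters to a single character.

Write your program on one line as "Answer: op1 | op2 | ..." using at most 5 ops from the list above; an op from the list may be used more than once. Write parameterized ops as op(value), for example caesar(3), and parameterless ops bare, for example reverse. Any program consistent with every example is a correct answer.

reverse | drop_vowels | swapcase | drop(1) | reverse

Check, running the answer program on each example:
  "cbdvlswmqcq" -> "qcqmwslvdbc" -> "qcqmwslvdbc" -> "QCQMWSLVDBC" -> "CQMWSLVDBC" -> "CBDVLSWMQC"
  "vbkytw" -> "wtykbv" -> "wtykbv" -> "WTYKBV" -> "TYKBV" -> "VBKYT"
  "lpgaftbk" -> "kbtfagpl" -> "kbtfgpl" -> "KBTFGPL" -> "BTFGPL" -> "LPGFTB"
  "oiggjndyiaec" -> "ceaiydnjggio" -> "cydnjgg" -> "CYDNJGG" -> "YDNJGG" -> "GGJNDY"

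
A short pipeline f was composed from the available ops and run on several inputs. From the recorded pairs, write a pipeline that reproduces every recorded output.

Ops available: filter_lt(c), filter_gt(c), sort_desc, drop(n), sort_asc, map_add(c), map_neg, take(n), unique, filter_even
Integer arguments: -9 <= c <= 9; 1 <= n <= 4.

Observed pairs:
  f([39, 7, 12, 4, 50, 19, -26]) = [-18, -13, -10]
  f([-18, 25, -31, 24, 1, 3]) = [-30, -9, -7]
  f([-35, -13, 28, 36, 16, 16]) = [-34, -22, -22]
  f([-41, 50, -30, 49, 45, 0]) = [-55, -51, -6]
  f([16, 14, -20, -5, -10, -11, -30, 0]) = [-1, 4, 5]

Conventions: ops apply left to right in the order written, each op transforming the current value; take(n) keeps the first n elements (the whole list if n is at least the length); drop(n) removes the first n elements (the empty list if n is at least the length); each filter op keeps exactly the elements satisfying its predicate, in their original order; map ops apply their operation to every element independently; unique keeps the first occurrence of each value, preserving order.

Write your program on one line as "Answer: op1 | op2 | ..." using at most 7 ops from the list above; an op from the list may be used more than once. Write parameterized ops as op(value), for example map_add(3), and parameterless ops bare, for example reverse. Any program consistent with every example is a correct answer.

map_add(6) | sort_asc | filter_gt(-6) | map_neg | take(3) | sort_asc

Check, running the answer program on each example:
  [39, 7, 12, 4, 50, 19, -26] -> [45, 13, 18, 10, 56, 25, -20] -> [-20, 10, 13, 18, 25, 45, 56] -> [10, 13, 18, 25, 45, 56] -> [-10, -13, -18, -25, -45, -56] -> [-10, -13, -18] -> [-18, -13, -10]
  [-18, 25, -31, 24, 1, 3] -> [-12, 31, -25, 30, 7, 9] -> [-25, -12, 7, 9, 30, 31] -> [7, 9, 30, 31] -> [-7, -9, -30, -31] -> [-7, -9, -30] -> [-30, -9, -7]
  [-35, -13, 28, 36, 16, 16] -> [-29, -7, 34, 42, 22, 22] -> [-29, -7, 22, 22, 34, 42] -> [22, 22, 34, 42] -> [-22, -22, -34, -42] -> [-22, -22, -34] -> [-34, -22, -22]
  [-41, 50, -30, 49, 45, 0] -> [-35, 56, -24, 55, 51, 6] -> [-35, -24, 6, 51, 55, 56] -> [6, 51, 55, 56] -> [-6, -51, -55, -56] -> [-6, -51, -55] -> [-55, -51, -6]
  [16, 14, -20, -5, -10, -11, -30, 0] -> [22, 20, -14, 1, -4, -5, -24, 6] -> [-24, -14, -5, -4, 1, 6, 20, 22] -> [-5, -4, 1, 6, 20, 22] -> [5, 4, -1, -6, -20, -22] -> [5, 4, -1] -> [-1, 4, 5]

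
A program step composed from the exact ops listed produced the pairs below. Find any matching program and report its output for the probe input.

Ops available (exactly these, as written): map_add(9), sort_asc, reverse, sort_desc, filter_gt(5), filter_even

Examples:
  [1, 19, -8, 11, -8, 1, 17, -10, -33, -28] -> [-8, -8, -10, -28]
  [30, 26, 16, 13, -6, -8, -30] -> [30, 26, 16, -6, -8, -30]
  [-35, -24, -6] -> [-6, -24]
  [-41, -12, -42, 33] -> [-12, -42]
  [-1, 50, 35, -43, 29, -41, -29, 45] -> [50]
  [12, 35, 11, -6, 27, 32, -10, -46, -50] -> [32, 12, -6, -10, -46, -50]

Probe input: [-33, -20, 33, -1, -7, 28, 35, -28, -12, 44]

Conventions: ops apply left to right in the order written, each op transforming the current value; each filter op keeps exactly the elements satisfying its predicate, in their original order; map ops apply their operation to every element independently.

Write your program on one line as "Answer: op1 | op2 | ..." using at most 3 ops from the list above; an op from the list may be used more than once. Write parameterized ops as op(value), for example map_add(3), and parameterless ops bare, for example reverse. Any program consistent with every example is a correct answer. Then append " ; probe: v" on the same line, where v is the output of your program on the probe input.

sort_desc | filter_even ; probe: [44, 28, -12, -20, -28]

Check, running the answer program on each example:
  [1, 19, -8, 11, -8, 1, 17, -10, -33, -28] -> [19, 17, 11, 1, 1, -8, -8, -10, -28, -33] -> [-8, -8, -10, -28]
  [30, 26, 16, 13, -6, -8, -30] -> [30, 26, 16, 13, -6, -8, -30] -> [30, 26, 16, -6, -8, -30]
  [-35, -24, -6] -> [-6, -24, -35] -> [-6, -24]
  [-41, -12, -42, 33] -> [33, -12, -41, -42] -> [-12, -42]
  [-1, 50, 35, -43, 29, -41, -29, 45] -> [50, 45, 35, 29, -1, -29, -41, -43] -> [50]
  [12, 35, 11, -6, 27, 32, -10, -46, -50] -> [35, 32, 27, 12, 11, -6, -10, -46, -50] -> [32, 12, -6, -10, -46, -50]
  probe: [-33, -20, 33, -1, -7, 28, 35, -28, -12, 44] -> [44, 35, 33, 28, -1, -7, -12, -20, -28, -33] -> [44, 28, -12, -20, -28]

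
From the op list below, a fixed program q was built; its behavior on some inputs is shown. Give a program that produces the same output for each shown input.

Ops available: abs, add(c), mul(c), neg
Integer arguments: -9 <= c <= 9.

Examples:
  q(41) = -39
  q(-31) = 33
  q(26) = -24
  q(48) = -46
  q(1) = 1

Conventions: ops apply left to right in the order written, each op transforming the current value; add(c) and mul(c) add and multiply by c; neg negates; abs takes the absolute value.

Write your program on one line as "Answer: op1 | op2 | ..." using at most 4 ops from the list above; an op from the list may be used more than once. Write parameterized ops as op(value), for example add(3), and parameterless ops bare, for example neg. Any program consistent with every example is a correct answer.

neg | add(-6) | add(8)

Check, running the answer program on each example:
  41 -> -41 -> -47 -> -39
  -31 -> 31 -> 25 -> 33
  26 -> -26 -> -32 -> -24
  48 -> -48 -> -54 -> -46
  1 -> -1 -> -7 -> 1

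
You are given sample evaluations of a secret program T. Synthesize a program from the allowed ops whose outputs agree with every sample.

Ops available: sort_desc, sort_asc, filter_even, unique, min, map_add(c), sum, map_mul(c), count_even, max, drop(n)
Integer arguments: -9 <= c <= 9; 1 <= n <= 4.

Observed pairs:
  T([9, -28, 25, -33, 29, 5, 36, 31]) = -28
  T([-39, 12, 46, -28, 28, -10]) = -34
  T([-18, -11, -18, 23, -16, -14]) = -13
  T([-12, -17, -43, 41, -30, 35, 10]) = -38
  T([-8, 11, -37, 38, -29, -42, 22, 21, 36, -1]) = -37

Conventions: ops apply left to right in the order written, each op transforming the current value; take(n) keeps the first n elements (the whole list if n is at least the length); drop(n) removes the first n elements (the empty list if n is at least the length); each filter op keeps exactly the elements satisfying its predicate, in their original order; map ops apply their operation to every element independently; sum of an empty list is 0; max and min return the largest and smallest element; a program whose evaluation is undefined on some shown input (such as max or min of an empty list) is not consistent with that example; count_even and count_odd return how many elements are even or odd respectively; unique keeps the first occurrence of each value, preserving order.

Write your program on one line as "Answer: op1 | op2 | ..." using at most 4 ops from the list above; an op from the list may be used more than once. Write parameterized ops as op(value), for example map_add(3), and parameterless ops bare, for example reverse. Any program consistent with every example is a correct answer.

unique | map_add(5) | sort_desc | min

Check, running the answer program on each example:
  [9, -28, 25, -33, 29, 5, 36, 31] -> [9, -28, 25, -33, 29, 5, 36, 31] -> [14, -23, 30, -28, 34, 10, 41, 36] -> [41, 36, 34, 30, 14, 10, -23, -28] -> -28
  [-39, 12, 46, -28, 28, -10] -> [-39, 12, 46, -28, 28, -10] -> [-34, 17, 51, -23, 33, -5] -> [51, 33, 17, -5, -23, -34] -> -34
  [-18, -11, -18, 23, -16, -14] -> [-18, -11, 23, -16, -14] -> [-13, -6, 28, -11, -9] -> [28, -6, -9, -11, -13] -> -13
  [-12, -17, -43, 41, -30, 35, 10] -> [-12, -17, -43, 41, -30, 35, 10] -> [-7, -12, -38, 46, -25, 40, 15] -> [46, 40, 15, -7, -12, -25, -38] -> -38
  [-8, 11, -37, 38, -29, -42, 22, 21, 36, -1] -> [-8, 11, -37, 38, -29, -42, 22, 21, 36, -1] -> [-3, 16, -32, 43, -24, -37, 27, 26, 41, 4] -> [43, 41, 27, 26, 16, 4, -3, -24, -32, -37] -> -37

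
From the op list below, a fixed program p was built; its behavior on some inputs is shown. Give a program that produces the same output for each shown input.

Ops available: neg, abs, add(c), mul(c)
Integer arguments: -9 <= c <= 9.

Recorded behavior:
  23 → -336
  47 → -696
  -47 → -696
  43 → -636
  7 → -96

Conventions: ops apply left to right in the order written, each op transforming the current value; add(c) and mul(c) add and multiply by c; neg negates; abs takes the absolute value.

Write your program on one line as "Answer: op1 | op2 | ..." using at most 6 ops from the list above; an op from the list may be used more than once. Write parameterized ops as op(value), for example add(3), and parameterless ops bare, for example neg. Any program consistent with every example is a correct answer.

abs | mul(-5) | add(3) | neg | mul(-3)

Check, running the answer program on each example:
  23 -> 23 -> -115 -> -112 -> 112 -> -336
  47 -> 47 -> -235 -> -232 -> 232 -> -696
  -47 -> 47 -> -235 -> -232 -> 232 -> -696
  43 -> 43 -> -215 -> -212 -> 212 -> -636
  7 -> 7 -> -35 -> -32 -> 32 -> -96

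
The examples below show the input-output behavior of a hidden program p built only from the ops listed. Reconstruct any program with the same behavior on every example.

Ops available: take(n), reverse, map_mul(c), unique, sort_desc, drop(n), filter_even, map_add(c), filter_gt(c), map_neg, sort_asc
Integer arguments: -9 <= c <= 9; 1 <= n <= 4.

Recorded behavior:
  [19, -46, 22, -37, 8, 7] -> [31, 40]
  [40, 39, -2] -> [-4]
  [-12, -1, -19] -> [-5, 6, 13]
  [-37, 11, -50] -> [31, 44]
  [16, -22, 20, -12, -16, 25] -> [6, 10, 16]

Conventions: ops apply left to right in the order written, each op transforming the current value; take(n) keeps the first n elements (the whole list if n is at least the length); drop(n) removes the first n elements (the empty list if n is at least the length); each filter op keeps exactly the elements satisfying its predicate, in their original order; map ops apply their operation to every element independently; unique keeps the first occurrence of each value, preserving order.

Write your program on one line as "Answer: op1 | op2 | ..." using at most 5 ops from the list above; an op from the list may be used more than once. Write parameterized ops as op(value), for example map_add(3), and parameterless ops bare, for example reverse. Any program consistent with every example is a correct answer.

map_neg | filter_gt(-6) | sort_asc | map_add(-6)

Check, running the answer program on each example:
  [19, -46, 22, -37, 8, 7] -> [-19, 46, -22, 37, -8, -7] -> [46, 37] -> [37, 46] -> [31, 40]
  [40, 39, -2] -> [-40, -39, 2] -> [2] -> [2] -> [-4]
  [-12, -1, -19] -> [12, 1, 19] -> [12, 1, 19] -> [1, 12, 19] -> [-5, 6, 13]
  [-37, 11, -50] -> [37, -11, 50] -> [37, 50] -> [37, 50] -> [31, 44]
  [16, -22, 20, -12, -16, 25] -> [-16, 22, -20, 12, 16, -25] -> [22, 12, 16] -> [12, 16, 22] -> [6, 10, 16]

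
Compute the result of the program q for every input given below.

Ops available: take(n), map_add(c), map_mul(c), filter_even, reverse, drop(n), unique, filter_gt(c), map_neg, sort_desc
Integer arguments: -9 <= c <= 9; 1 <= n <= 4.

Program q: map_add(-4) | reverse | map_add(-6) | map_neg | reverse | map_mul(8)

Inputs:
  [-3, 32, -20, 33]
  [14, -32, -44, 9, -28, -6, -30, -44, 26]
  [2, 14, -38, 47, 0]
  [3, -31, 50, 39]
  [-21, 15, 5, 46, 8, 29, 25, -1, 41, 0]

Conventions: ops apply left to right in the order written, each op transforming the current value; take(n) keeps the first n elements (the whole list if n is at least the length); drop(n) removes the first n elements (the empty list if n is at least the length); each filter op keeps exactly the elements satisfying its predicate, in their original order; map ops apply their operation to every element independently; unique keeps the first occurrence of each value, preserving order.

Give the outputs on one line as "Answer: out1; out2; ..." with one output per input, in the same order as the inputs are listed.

Execution, op by op:
  [-3, 32, -20, 33] -> [-7, 28, -24, 29] -> [29, -24, 28, -7] -> [23, -30, 22, -13] -> [-23, 30, -22, 13] -> [13, -22, 30, -23] -> [104, -176, 240, -184]
  [14, -32, -44, 9, -28, -6, -30, -44, 26] -> [10, -36, -48, 5, -32, -10, -34, -48, 22] -> [22, -48, -34, -10, -32, 5, -48, -36, 10] -> [16, -54, -40, -16, -38, -1, -54, -42, 4] -> [-16, 54, 40, 16, 38, 1, 54, 42, -4] -> [-4, 42, 54, 1, 38, 16, 40, 54, -16] -> [-32, 336, 432, 8, 304, 128, 320, 432, -128]
  [2, 14, -38, 47, 0] -> [-2, 10, -42, 43, -4] -> [-4, 43, -42, 10, -2] -> [-10, 37, -48, 4, -8] -> [10, -37, 48, -4, 8] -> [8, -4, 48, -37, 10] -> [64, -32, 384, -296, 80]
  [3, -31, 50, 39] -> [-1, -35, 46, 35] -> [35, 46, -35, -1] -> [29, 40, -41, -7] -> [-29, -40, 41, 7] -> [7, 41, -40, -29] -> [56, 328, -320, -232]
  [-21, 15, 5, 46, 8, 29, 25, -1, 41, 0] -> [-25, 11, 1, 42, 4, 25, 21, -5, 37, -4] -> [-4, 37, -5, 21, 25, 4, 42, 1, 11, -25] -> [-10, 31, -11, 15, 19, -2, 36, -5, 5, -31] -> [10, -31, 11, -15, -19, 2, -36, 5, -5, 31] -> [31, -5, 5, -36, 2, -19, -15, 11, -31, 10] -> [248, -40, 40, -288, 16, -152, -120, 88, -248, 80]

[104, -176, 240, -184]; [-32, 336, 432, 8, 304, 128, 320, 432, -128]; [64, -32, 384, -296, 80]; [56, 328, -320, -232]; [248, -40, 40, -288, 16, -152, -120, 88, -248, 80]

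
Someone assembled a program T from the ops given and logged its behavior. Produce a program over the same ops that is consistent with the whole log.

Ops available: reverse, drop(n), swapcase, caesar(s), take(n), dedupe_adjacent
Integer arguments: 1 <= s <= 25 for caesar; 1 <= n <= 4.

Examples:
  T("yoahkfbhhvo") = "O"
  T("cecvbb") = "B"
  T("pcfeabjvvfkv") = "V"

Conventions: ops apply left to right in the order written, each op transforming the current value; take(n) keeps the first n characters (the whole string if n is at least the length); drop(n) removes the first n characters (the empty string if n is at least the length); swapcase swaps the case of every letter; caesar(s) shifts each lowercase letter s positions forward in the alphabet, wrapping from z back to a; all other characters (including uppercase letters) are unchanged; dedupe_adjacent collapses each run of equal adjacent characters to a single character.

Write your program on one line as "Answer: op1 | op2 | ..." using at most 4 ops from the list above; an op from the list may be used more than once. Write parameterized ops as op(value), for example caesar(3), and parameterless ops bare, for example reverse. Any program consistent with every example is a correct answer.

reverse | take(3) | swapcase | take(1)

Check, running the answer program on each example:
  "yoahkfbhhvo" -> "ovhhbfkhaoy" -> "ovh" -> "OVH" -> "O"
  "cecvbb" -> "bbvcec" -> "bbv" -> "BBV" -> "B"
  "pcfeabjvvfkv" -> "vkfvvjbaefcp" -> "vkf" -> "VKF" -> "V"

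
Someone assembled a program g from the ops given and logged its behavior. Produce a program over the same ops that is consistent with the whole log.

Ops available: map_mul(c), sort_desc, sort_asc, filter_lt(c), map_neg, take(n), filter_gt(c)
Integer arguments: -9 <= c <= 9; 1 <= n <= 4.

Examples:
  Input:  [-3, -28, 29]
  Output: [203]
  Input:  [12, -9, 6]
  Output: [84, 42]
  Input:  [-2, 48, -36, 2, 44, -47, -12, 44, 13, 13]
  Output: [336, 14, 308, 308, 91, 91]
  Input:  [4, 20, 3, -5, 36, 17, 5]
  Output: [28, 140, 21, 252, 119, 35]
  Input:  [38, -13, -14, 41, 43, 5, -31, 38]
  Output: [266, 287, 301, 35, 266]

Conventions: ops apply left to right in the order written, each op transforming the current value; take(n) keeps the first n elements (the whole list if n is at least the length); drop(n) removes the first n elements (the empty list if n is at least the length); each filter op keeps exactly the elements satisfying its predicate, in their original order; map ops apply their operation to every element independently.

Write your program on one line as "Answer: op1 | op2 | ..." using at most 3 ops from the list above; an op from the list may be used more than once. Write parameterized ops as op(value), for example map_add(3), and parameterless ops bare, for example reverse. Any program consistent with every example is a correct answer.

map_mul(7) | filter_gt(-3)

Check, running the answer program on each example:
  [-3, -28, 29] -> [-21, -196, 203] -> [203]
  [12, -9, 6] -> [84, -63, 42] -> [84, 42]
  [-2, 48, -36, 2, 44, -47, -12, 44, 13, 13] -> [-14, 336, -252, 14, 308, -329, -84, 308, 91, 91] -> [336, 14, 308, 308, 91, 91]
  [4, 20, 3, -5, 36, 17, 5] -> [28, 140, 21, -35, 252, 119, 35] -> [28, 140, 21, 252, 119, 35]
  [38, -13, -14, 41, 43, 5, -31, 38] -> [266, -91, -98, 287, 301, 35, -217, 266] -> [266, 287, 301, 35, 266]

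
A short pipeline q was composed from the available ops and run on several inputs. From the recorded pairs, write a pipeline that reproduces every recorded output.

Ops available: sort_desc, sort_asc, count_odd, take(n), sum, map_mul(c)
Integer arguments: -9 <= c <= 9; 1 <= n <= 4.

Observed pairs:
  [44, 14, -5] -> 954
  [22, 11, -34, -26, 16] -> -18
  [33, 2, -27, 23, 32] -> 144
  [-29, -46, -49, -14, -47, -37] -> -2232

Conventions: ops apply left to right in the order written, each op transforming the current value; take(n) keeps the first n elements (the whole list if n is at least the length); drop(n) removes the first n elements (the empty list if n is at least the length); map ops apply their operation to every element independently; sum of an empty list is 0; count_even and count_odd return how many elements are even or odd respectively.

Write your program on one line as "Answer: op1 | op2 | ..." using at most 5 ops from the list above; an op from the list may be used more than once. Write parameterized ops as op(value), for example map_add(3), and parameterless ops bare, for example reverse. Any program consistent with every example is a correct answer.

map_mul(6) | map_mul(3) | take(3) | sum

Check, running the answer program on each example:
  [44, 14, -5] -> [264, 84, -30] -> [792, 252, -90] -> [792, 252, -90] -> 954
  [22, 11, -34, -26, 16] -> [132, 66, -204, -156, 96] -> [396, 198, -612, -468, 288] -> [396, 198, -612] -> -18
  [33, 2, -27, 23, 32] -> [198, 12, -162, 138, 192] -> [594, 36, -486, 414, 576] -> [594, 36, -486] -> 144
  [-29, -46, -49, -14, -47, -37] -> [-174, -276, -294, -84, -282, -222] -> [-522, -828, -882, -252, -846, -666] -> [-522, -828, -882] -> -2232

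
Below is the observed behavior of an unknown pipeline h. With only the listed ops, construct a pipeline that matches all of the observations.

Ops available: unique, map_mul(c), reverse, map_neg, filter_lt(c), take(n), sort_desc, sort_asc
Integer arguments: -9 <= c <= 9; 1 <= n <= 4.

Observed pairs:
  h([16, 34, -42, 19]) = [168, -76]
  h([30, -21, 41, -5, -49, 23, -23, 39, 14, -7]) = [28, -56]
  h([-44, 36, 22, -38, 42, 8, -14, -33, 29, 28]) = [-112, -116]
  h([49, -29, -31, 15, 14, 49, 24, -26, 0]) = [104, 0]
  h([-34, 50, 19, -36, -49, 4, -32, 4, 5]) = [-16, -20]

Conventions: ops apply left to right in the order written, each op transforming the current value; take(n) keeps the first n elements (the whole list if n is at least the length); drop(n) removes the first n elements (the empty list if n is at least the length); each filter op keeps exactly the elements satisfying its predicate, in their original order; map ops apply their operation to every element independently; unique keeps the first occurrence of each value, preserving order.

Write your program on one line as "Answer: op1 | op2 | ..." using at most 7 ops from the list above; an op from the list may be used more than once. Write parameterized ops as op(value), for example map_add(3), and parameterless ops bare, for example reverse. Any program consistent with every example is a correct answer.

map_mul(4) | reverse | take(2) | sort_desc | map_neg | sort_desc

Check, running the answer program on each example:
  [16, 34, -42, 19] -> [64, 136, -168, 76] -> [76, -168, 136, 64] -> [76, -168] -> [76, -168] -> [-76, 168] -> [168, -76]
  [30, -21, 41, -5, -49, 23, -23, 39, 14, -7] -> [120, -84, 164, -20, -196, 92, -92, 156, 56, -28] -> [-28, 56, 156, -92, 92, -196, -20, 164, -84, 120] -> [-28, 56] -> [56, -28] -> [-56, 28] -> [28, -56]
  [-44, 36, 22, -38, 42, 8, -14, -33, 29, 28] -> [-176, 144, 88, -152, 168, 32, -56, -132, 116, 112] -> [112, 116, -132, -56, 32, 168, -152, 88, 144, -176] -> [112, 116] -> [116, 112] -> [-116, -112] -> [-112, -116]
  [49, -29, -31, 15, 14, 49, 24, -26, 0] -> [196, -116, -124, 60, 56, 196, 96, -104, 0] -> [0, -104, 96, 196, 56, 60, -124, -116, 196] -> [0, -104] -> [0, -104] -> [0, 104] -> [104, 0]
  [-34, 50, 19, -36, -49, 4, -32, 4, 5] -> [-136, 200, 76, -144, -196, 16, -128, 16, 20] -> [20, 16, -128, 16, -196, -144, 76, 200, -136] -> [20, 16] -> [20, 16] -> [-20, -16] -> [-16, -20]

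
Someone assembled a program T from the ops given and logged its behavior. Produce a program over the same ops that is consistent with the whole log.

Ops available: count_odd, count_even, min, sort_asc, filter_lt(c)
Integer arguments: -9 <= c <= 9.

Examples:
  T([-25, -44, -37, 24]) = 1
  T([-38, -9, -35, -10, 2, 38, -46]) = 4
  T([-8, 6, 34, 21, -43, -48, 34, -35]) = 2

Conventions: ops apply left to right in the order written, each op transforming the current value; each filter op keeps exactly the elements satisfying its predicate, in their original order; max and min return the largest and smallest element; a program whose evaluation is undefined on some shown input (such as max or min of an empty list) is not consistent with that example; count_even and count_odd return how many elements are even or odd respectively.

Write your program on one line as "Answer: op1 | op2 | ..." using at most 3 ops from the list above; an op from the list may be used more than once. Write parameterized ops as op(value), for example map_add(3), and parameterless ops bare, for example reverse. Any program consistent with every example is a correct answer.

filter_lt(4) | count_even

Check, running the answer program on each example:
  [-25, -44, -37, 24] -> [-25, -44, -37] -> 1
  [-38, -9, -35, -10, 2, 38, -46] -> [-38, -9, -35, -10, 2, -46] -> 4
  [-8, 6, 34, 21, -43, -48, 34, -35] -> [-8, -43, -48, -35] -> 2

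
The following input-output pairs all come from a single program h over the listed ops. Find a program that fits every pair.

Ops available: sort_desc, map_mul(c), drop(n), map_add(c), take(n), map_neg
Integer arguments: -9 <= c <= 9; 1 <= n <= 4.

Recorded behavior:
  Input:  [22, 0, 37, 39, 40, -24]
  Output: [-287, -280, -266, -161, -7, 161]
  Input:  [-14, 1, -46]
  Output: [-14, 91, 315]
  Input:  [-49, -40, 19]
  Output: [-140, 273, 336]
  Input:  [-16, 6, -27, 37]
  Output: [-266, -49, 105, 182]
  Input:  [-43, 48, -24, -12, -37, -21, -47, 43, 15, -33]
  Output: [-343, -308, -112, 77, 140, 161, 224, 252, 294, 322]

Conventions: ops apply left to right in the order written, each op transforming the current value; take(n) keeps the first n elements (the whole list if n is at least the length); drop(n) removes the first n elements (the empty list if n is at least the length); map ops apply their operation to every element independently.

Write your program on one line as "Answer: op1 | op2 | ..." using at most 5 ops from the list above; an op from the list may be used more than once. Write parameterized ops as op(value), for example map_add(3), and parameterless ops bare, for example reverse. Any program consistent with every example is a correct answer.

sort_desc | map_mul(7) | map_add(7) | map_mul(-1)

Check, running the answer program on each example:
  [22, 0, 37, 39, 40, -24] -> [40, 39, 37, 22, 0, -24] -> [280, 273, 259, 154, 0, -168] -> [287, 280, 266, 161, 7, -161] -> [-287, -280, -266, -161, -7, 161]
  [-14, 1, -46] -> [1, -14, -46] -> [7, -98, -322] -> [14, -91, -315] -> [-14, 91, 315]
  [-49, -40, 19] -> [19, -40, -49] -> [133, -280, -343] -> [140, -273, -336] -> [-140, 273, 336]
  [-16, 6, -27, 37] -> [37, 6, -16, -27] -> [259, 42, -112, -189] -> [266, 49, -105, -182] -> [-266, -49, 105, 182]
  [-43, 48, -24, -12, -37, -21, -47, 43, 15, -33] -> [48, 43, 15, -12, -21, -24, -33, -37, -43, -47] -> [336, 301, 105, -84, -147, -168, -231, -259, -301, -329] -> [343, 308, 112, -77, -140, -161, -224, -252, -294, -322] -> [-343, -308, -112, 77, 140, 161, 224, 252, 294, 322]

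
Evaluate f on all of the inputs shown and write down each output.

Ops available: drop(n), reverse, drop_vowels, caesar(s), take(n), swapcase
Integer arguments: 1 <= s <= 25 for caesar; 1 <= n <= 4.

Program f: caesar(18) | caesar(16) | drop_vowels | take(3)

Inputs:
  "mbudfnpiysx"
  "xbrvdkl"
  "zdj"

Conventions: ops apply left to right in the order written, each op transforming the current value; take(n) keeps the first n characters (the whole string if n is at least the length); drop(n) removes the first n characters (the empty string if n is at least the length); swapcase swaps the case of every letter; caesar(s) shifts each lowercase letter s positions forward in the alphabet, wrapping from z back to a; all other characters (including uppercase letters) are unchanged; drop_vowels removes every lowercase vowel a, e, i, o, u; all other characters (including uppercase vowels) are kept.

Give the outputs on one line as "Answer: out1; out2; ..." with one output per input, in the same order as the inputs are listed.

Execution, op by op:
  "mbudfnpiysx" -> "etmvxfhaqkp" -> "ujclnvxqgaf" -> "jclnvxqgf" -> "jcl"
  "xbrvdkl" -> "ptjnvcd" -> "fjzdlst" -> "fjzdlst" -> "fjz"
  "zdj" -> "rvb" -> "hlr" -> "hlr" -> "hlr"

"jcl"; "fjz"; "hlr"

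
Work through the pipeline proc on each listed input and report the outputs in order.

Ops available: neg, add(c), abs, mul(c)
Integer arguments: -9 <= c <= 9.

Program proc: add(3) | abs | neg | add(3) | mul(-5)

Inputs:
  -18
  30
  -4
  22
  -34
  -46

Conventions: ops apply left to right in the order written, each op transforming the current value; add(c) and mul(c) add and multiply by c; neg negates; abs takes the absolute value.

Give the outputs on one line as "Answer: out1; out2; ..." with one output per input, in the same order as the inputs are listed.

60; 150; -10; 110; 140; 200

Execution, op by op:
  -18 -> -15 -> 15 -> -15 -> -12 -> 60
  30 -> 33 -> 33 -> -33 -> -30 -> 150
  -4 -> -1 -> 1 -> -1 -> 2 -> -10
  22 -> 25 -> 25 -> -25 -> -22 -> 110
  -34 -> -31 -> 31 -> -31 -> -28 -> 140
  -46 -> -43 -> 43 -> -43 -> -40 -> 200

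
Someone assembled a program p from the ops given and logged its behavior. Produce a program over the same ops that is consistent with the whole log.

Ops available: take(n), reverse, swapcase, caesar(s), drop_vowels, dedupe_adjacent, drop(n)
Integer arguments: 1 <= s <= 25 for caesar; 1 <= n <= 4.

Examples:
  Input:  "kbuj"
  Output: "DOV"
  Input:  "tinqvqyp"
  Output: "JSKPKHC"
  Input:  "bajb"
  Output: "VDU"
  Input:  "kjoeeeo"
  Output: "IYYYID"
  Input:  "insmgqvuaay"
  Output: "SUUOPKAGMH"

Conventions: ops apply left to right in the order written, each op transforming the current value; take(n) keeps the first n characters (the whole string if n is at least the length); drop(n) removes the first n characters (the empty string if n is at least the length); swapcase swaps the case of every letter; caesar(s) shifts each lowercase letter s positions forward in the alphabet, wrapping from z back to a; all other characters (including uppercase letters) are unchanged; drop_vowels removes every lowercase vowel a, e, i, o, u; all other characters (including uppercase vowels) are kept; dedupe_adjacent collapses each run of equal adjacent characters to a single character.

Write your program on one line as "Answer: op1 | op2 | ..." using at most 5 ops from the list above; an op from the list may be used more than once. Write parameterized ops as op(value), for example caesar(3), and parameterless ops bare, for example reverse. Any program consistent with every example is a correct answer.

caesar(20) | drop(1) | reverse | swapcase

Check, running the answer program on each example:
  "kbuj" -> "evod" -> "vod" -> "dov" -> "DOV"
  "tinqvqyp" -> "nchkpksj" -> "chkpksj" -> "jskpkhc" -> "JSKPKHC"
  "bajb" -> "vudv" -> "udv" -> "vdu" -> "VDU"
  "kjoeeeo" -> "ediyyyi" -> "diyyyi" -> "iyyyid" -> "IYYYID"
  "insmgqvuaay" -> "chmgakpouus" -> "hmgakpouus" -> "suuopkagmh" -> "SUUOPKAGMH"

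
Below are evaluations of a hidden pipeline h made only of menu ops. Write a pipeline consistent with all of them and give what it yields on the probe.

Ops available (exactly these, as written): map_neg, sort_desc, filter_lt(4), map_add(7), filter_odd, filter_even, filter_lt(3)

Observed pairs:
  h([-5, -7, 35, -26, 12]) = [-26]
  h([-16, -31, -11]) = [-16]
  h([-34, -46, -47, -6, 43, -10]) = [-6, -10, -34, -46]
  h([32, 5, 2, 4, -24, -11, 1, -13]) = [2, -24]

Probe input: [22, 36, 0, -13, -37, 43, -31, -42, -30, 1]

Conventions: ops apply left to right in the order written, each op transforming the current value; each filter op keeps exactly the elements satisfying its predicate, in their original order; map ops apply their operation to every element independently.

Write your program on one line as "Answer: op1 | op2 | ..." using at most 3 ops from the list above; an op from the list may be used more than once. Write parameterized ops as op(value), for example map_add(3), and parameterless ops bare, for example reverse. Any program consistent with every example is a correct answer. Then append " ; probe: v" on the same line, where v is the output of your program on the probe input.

filter_lt(4) | sort_desc | filter_even ; probe: [0, -30, -42]

Check, running the answer program on each example:
  [-5, -7, 35, -26, 12] -> [-5, -7, -26] -> [-5, -7, -26] -> [-26]
  [-16, -31, -11] -> [-16, -31, -11] -> [-11, -16, -31] -> [-16]
  [-34, -46, -47, -6, 43, -10] -> [-34, -46, -47, -6, -10] -> [-6, -10, -34, -46, -47] -> [-6, -10, -34, -46]
  [32, 5, 2, 4, -24, -11, 1, -13] -> [2, -24, -11, 1, -13] -> [2, 1, -11, -13, -24] -> [2, -24]
  probe: [22, 36, 0, -13, -37, 43, -31, -42, -30, 1] -> [0, -13, -37, -31, -42, -30, 1] -> [1, 0, -13, -30, -31, -37, -42] -> [0, -30, -42]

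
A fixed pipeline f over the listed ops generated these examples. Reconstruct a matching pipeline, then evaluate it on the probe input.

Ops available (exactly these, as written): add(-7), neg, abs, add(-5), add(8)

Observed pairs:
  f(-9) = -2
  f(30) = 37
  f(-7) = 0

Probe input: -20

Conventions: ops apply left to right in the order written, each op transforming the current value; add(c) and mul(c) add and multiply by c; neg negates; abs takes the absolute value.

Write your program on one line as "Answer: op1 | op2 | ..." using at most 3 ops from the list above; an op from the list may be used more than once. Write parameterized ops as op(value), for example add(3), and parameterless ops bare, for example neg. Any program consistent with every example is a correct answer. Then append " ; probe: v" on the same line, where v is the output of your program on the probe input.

neg | add(-7) | neg ; probe: -13

Check, running the answer program on each example:
  -9 -> 9 -> 2 -> -2
  30 -> -30 -> -37 -> 37
  -7 -> 7 -> 0 -> 0
  probe: -20 -> 20 -> 13 -> -13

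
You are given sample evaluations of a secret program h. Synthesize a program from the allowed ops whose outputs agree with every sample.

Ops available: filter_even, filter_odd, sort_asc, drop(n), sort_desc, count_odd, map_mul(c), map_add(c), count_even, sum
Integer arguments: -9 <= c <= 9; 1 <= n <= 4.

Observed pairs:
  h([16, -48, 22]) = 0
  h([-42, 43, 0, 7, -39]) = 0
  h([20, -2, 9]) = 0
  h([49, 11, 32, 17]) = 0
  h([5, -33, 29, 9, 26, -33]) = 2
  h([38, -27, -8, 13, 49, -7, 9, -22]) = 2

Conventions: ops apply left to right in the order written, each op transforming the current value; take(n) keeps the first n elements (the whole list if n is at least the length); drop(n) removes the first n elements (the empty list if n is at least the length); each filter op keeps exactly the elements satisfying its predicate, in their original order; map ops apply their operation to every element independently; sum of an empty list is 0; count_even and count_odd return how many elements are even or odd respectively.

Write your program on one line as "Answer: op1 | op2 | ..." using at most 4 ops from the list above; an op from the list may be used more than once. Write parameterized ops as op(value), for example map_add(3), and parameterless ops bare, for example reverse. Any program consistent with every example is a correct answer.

filter_odd | drop(3) | map_mul(2) | count_even

Check, running the answer program on each example:
  [16, -48, 22] -> [] -> [] -> [] -> 0
  [-42, 43, 0, 7, -39] -> [43, 7, -39] -> [] -> [] -> 0
  [20, -2, 9] -> [9] -> [] -> [] -> 0
  [49, 11, 32, 17] -> [49, 11, 17] -> [] -> [] -> 0
  [5, -33, 29, 9, 26, -33] -> [5, -33, 29, 9, -33] -> [9, -33] -> [18, -66] -> 2
  [38, -27, -8, 13, 49, -7, 9, -22] -> [-27, 13, 49, -7, 9] -> [-7, 9] -> [-14, 18] -> 2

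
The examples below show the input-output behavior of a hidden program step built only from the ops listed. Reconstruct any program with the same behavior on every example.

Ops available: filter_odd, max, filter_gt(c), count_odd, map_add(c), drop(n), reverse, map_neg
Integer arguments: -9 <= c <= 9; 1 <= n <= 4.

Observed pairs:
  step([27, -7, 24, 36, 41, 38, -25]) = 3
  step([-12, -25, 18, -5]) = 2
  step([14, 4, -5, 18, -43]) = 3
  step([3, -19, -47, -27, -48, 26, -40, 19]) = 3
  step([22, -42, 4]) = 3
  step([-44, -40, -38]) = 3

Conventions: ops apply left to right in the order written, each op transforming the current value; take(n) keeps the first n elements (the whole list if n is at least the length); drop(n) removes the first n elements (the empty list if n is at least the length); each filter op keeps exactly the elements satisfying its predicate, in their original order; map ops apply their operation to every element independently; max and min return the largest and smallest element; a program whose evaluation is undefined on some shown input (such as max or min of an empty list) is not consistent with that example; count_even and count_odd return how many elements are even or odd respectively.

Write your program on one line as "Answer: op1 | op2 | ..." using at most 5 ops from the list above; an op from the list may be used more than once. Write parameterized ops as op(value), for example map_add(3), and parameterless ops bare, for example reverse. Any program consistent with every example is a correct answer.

reverse | map_add(-4) | map_add(7) | count_odd

Check, running the answer program on each example:
  [27, -7, 24, 36, 41, 38, -25] -> [-25, 38, 41, 36, 24, -7, 27] -> [-29, 34, 37, 32, 20, -11, 23] -> [-22, 41, 44, 39, 27, -4, 30] -> 3
  [-12, -25, 18, -5] -> [-5, 18, -25, -12] -> [-9, 14, -29, -16] -> [-2, 21, -22, -9] -> 2
  [14, 4, -5, 18, -43] -> [-43, 18, -5, 4, 14] -> [-47, 14, -9, 0, 10] -> [-40, 21, -2, 7, 17] -> 3
  [3, -19, -47, -27, -48, 26, -40, 19] -> [19, -40, 26, -48, -27, -47, -19, 3] -> [15, -44, 22, -52, -31, -51, -23, -1] -> [22, -37, 29, -45, -24, -44, -16, 6] -> 3
  [22, -42, 4] -> [4, -42, 22] -> [0, -46, 18] -> [7, -39, 25] -> 3
  [-44, -40, -38] -> [-38, -40, -44] -> [-42, -44, -48] -> [-35, -37, -41] -> 3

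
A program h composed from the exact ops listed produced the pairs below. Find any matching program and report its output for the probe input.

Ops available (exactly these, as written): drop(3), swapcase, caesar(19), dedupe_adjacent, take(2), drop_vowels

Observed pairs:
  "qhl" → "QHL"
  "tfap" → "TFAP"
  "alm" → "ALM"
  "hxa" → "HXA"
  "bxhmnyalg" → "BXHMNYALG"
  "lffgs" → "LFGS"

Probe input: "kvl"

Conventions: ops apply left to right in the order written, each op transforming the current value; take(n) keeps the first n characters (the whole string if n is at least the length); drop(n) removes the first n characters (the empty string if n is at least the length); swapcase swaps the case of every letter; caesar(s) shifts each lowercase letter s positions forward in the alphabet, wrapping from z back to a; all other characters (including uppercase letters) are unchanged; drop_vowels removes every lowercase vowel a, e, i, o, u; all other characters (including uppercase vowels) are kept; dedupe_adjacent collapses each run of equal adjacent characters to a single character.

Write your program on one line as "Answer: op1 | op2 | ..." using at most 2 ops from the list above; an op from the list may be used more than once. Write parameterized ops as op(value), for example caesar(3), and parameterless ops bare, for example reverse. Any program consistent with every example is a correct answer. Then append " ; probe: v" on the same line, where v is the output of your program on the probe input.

swapcase | dedupe_adjacent ; probe: "KVL"

Check, running the answer program on each example:
  "qhl" -> "QHL" -> "QHL"
  "tfap" -> "TFAP" -> "TFAP"
  "alm" -> "ALM" -> "ALM"
  "hxa" -> "HXA" -> "HXA"
  "bxhmnyalg" -> "BXHMNYALG" -> "BXHMNYALG"
  "lffgs" -> "LFFGS" -> "LFGS"
  probe: "kvl" -> "KVL" -> "KVL"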